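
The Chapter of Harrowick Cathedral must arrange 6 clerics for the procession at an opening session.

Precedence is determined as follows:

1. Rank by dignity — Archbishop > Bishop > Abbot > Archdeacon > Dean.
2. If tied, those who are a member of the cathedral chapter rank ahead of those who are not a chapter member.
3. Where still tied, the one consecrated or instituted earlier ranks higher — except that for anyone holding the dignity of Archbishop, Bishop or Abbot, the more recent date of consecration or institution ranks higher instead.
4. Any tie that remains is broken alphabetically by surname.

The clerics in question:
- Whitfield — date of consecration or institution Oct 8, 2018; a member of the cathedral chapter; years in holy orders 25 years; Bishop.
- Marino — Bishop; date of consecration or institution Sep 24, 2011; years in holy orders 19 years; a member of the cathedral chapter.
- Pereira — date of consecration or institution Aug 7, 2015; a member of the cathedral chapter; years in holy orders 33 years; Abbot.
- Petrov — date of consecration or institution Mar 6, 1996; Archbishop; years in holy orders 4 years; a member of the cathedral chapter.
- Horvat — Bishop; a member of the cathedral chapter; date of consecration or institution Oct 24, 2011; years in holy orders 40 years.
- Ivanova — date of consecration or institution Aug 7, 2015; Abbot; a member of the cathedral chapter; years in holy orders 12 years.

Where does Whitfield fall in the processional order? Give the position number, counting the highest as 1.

By dignity: Petrov (Archbishop); then Whitfield, Horvat and Marino (Bishop); then Ivanova and Pereira (Abbot).
Whitfield, Horvat and Marino are each a member of the cathedral chapter, so the next rule applies.
Among Whitfield, Horvat and Marino, by date of consecration or institution (later first) (reversed rule for this group): Whitfield (Oct 8, 2018) before Horvat (Oct 24, 2011) before Marino (Sep 24, 2011).
Ivanova and Pereira are each a member of the cathedral chapter, so the next rule applies.
Ivanova and Pereira both have date of consecration or institution Aug 7, 2015, so the next rule applies.
Among Ivanova and Pereira, alphabetically by surname: Ivanova before Pereira.
Order: Petrov, Whitfield, Horvat, Marino, Ivanova, Pereira. So position 2.

2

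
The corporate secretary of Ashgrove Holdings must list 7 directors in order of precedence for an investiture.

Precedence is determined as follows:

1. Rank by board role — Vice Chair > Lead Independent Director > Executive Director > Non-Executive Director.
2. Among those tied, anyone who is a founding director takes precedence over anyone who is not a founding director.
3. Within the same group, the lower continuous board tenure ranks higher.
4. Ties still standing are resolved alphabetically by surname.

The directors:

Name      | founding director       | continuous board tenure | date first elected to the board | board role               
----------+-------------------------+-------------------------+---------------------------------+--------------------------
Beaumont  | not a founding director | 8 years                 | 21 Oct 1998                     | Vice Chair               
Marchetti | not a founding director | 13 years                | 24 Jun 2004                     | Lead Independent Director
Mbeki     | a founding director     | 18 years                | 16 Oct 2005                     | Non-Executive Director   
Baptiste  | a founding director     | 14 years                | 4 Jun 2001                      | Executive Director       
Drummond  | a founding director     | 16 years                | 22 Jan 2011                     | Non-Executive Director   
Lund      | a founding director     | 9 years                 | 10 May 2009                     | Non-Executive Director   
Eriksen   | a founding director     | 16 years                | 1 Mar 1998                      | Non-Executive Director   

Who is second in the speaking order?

By board role: Beaumont (Vice Chair); then Marchetti (Lead Independent Director); then Baptiste (Executive Director); then Lund, Drummond, Eriksen and Mbeki (Non-Executive Director).
Lund, Drummond, Eriksen and Mbeki are each a founding director, so the next rule applies.
Among Lund, Drummond, Eriksen and Mbeki, by continuous board tenure (lower first): Lund (9 years) before Drummond and Eriksen (16 years) before Mbeki (18 years).
Among Drummond and Eriksen, alphabetically by surname: Drummond before Eriksen.
Order: Beaumont, Marchetti, Baptiste, Lund, Drummond, Eriksen, Mbeki.

Marchetti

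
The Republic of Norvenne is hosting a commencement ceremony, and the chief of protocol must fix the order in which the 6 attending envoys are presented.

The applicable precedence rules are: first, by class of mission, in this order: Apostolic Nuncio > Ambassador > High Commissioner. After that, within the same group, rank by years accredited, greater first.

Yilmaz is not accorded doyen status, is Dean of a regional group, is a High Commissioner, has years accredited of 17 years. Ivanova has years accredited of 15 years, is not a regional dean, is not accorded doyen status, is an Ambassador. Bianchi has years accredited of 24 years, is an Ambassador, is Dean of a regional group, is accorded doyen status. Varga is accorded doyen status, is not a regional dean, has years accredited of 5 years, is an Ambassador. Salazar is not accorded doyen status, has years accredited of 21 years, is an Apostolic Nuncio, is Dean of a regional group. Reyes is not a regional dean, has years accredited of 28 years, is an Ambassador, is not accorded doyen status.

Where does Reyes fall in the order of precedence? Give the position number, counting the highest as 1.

By class of mission: Salazar (Apostolic Nuncio); then Reyes, Bianchi, Ivanova and Varga (Ambassador); then Yilmaz (High Commissioner).
Among Reyes, Bianchi, Ivanova and Varga, by years accredited (higher first): Reyes (28 years) before Bianchi (24 years) before Ivanova (15 years) before Varga (5 years).
Order: Salazar, Reyes, Bianchi, Ivanova, Varga, Yilmaz. So position 2.

2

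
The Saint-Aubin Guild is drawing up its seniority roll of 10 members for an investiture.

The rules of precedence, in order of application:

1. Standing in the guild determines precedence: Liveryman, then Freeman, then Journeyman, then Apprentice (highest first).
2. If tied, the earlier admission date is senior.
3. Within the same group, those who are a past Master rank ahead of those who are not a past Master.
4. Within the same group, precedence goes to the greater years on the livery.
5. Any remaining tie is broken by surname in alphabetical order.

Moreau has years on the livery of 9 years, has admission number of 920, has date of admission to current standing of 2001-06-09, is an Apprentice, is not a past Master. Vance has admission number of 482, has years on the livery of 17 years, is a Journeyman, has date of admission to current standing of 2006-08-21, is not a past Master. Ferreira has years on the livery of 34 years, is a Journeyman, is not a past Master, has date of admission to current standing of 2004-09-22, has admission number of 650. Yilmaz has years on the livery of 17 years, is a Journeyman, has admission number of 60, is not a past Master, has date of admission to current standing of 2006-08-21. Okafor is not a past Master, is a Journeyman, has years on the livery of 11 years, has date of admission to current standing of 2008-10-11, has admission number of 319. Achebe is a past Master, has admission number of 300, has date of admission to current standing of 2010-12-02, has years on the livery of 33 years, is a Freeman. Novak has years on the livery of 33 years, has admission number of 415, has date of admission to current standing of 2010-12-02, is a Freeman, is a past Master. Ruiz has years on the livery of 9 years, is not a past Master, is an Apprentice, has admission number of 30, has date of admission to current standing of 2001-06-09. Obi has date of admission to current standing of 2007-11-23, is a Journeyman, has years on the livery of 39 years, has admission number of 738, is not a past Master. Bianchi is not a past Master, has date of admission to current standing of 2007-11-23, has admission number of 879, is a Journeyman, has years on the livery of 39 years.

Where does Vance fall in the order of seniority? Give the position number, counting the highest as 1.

By standing in the guild: Achebe and Novak (Freeman); then Ferreira, Vance, Yilmaz, Bianchi, Obi and Okafor (Journeyman); then Moreau and Ruiz (Apprentice).
Achebe and Novak both have date of admission to current standing 2010-12-02, so the next rule applies.
Achebe and Novak are each a past Master, so the next rule applies.
Achebe and Novak both have years on the livery 33 years, so the next rule applies.
Among Achebe and Novak, alphabetically by surname: Achebe before Novak.
Among Ferreira, Vance, Yilmaz, Bianchi, Obi and Okafor, by date of admission to current standing (earlier first): Ferreira (2004-09-22) before Vance and Yilmaz (2006-08-21) before Bianchi and Obi (2007-11-23) before Okafor (2008-10-11).
Vance and Yilmaz are each not a past Master, so the next rule applies.
Vance and Yilmaz both have years on the livery 17 years, so the next rule applies.
Among Vance and Yilmaz, alphabetically by surname: Vance before Yilmaz.
Bianchi and Obi are each not a past Master, so the next rule applies.
Bianchi and Obi both have years on the livery 39 years, so the next rule applies.
Among Bianchi and Obi, alphabetically by surname: Bianchi before Obi.
Moreau and Ruiz both have date of admission to current standing 2001-06-09, so the next rule applies.
Moreau and Ruiz are each not a past Master, so the next rule applies.
Moreau and Ruiz both have years on the livery 9 years, so the next rule applies.
Among Moreau and Ruiz, alphabetically by surname: Moreau before Ruiz.
Order: Achebe, Novak, Ferreira, Vance, Yilmaz, Bianchi, Obi, Okafor, Moreau, Ruiz. So position 4.

4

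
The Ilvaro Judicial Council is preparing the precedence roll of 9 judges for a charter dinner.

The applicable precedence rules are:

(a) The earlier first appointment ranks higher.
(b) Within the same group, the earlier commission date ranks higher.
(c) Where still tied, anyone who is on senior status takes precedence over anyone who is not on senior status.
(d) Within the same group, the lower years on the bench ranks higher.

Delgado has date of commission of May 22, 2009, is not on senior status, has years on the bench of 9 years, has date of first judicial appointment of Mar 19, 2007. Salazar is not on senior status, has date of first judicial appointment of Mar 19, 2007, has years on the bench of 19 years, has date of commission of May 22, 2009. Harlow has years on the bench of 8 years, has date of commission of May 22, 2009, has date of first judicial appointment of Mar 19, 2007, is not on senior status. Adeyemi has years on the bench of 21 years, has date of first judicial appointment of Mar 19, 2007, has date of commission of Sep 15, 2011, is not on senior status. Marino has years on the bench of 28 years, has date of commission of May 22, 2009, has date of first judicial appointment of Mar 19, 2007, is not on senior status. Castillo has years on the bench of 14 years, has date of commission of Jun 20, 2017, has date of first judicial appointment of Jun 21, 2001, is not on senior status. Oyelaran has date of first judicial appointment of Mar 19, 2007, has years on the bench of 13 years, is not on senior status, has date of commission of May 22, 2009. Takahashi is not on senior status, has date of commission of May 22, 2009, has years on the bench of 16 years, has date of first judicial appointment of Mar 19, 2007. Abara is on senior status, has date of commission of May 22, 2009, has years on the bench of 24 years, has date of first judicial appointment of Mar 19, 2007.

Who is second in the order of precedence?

By date of first judicial appointment (earlier first): Castillo (Jun 21, 2001); then Abara, Harlow, Delgado, Oyelaran, Takahashi, Salazar, Marino and Adeyemi (each Mar 19, 2007).
Among Abara, Harlow, Delgado, Oyelaran, Takahashi, Salazar, Marino and Adeyemi, by date of commission (earlier first): Abara, Harlow, Delgado, Oyelaran, Takahashi, Salazar and Marino (May 22, 2009) before Adeyemi (Sep 15, 2011).
Among Abara, Harlow, Delgado, Oyelaran, Takahashi, Salazar and Marino, on senior status before not on senior status: Abara (on senior status) before Harlow, Delgado, Oyelaran, Takahashi, Salazar and Marino (not on senior status).
Among Harlow, Delgado, Oyelaran, Takahashi, Salazar and Marino, by years on the bench (lower first): Harlow (8 years) before Delgado (9 years) before Oyelaran (13 years) before Takahashi (16 years) before Salazar (19 years) before Marino (28 years).
Order: Castillo, Abara, Harlow, Delgado, Oyelaran, Takahashi, Salazar, Marino, Adeyemi.

Abara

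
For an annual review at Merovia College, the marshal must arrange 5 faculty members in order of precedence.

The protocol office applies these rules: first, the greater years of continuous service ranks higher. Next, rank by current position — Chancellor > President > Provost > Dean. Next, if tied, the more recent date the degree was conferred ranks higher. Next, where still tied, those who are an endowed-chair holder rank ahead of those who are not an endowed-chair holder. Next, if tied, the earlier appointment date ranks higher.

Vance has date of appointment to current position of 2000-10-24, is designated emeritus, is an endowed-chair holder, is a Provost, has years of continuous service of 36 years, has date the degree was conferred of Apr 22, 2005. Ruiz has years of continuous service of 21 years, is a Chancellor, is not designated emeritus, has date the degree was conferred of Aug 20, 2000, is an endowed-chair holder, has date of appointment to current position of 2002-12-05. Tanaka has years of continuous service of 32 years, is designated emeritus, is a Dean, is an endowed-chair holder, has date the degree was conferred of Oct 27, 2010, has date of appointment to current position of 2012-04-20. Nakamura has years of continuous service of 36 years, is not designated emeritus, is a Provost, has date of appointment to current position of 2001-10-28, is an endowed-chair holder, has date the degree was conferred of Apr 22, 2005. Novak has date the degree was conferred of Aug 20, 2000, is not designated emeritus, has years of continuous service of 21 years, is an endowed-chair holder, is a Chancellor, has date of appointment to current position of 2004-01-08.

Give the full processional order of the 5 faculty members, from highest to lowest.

By years of continuous service (higher first): Vance and Nakamura (both 36 years); then Tanaka (32 years); then Ruiz and Novak (both 21 years).
Vance and Nakamura are each Provost, so the next rule applies.
Vance and Nakamura both have date the degree was conferred Apr 22, 2005, so the next rule applies.
Vance and Nakamura are each an endowed-chair holder, so the next rule applies.
Among Vance and Nakamura, by date of appointment to current position (earlier first): Vance (2000-10-24) before Nakamura (2001-10-28).
Ruiz and Novak are each Chancellor, so the next rule applies.
Ruiz and Novak both have date the degree was conferred Aug 20, 2000, so the next rule applies.
Ruiz and Novak are each an endowed-chair holder, so the next rule applies.
Among Ruiz and Novak, by date of appointment to current position (earlier first): Ruiz (2002-12-05) before Novak (2004-01-08).
Full order: Vance, Nakamura, Tanaka, Ruiz, Novak.

Vance, Nakamura, Tanaka, Ruiz, Novak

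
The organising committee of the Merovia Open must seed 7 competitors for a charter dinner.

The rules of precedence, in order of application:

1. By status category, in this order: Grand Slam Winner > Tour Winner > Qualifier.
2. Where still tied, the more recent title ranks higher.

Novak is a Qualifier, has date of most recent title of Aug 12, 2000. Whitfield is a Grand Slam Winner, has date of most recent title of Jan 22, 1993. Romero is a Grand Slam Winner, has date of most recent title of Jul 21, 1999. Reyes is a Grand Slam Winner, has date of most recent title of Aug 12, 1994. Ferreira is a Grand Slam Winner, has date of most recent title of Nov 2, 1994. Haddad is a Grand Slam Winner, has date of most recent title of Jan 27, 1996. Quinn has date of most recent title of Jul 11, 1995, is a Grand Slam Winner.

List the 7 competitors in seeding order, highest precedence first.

Romero, Haddad, Quinn, Ferreira, Reyes, Whitfield, Novak

By status category: Romero, Haddad, Quinn, Ferreira, Reyes and Whitfield (Grand Slam Winner); then Novak (Qualifier).
Among Romero, Haddad, Quinn, Ferreira, Reyes and Whitfield, by date of most recent title (later first): Romero (Jul 21, 1999) before Haddad (Jan 27, 1996) before Quinn (Jul 11, 1995) before Ferreira (Nov 2, 1994) before Reyes (Aug 12, 1994) before Whitfield (Jan 22, 1993).
Full order: Romero, Haddad, Quinn, Ferreira, Reyes, Whitfield, Novak.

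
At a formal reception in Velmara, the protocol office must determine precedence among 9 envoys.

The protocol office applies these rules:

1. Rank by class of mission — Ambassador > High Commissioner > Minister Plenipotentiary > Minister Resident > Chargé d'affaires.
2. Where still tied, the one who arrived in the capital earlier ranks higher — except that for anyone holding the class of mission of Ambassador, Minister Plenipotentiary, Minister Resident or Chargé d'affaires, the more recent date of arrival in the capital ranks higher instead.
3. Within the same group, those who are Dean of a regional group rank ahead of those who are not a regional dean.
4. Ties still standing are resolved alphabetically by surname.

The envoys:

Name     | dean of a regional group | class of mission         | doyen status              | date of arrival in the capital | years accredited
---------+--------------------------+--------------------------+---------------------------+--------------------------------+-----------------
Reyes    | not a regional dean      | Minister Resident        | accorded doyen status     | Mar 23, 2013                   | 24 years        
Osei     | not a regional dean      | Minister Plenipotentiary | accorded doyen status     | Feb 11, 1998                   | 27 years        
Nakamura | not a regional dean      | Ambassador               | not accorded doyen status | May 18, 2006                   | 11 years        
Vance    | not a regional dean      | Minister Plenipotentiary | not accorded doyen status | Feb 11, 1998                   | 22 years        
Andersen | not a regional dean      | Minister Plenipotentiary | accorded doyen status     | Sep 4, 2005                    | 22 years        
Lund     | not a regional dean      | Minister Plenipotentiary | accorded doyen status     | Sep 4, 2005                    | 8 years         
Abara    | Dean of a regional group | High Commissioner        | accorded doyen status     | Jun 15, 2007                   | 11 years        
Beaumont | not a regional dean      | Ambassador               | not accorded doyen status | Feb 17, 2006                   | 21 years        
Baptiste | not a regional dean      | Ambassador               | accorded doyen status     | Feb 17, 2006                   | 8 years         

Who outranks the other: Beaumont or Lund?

By class of mission: Nakamura, Baptiste and Beaumont (Ambassador); then Abara (High Commissioner); then Andersen, Lund, Osei and Vance (Minister Plenipotentiary); then Reyes (Minister Resident).
Among Nakamura, Baptiste and Beaumont, by date of arrival in the capital (later first) (reversed rule for this group): Nakamura (May 18, 2006) before Baptiste and Beaumont (Feb 17, 2006).
Baptiste and Beaumont are each not a regional dean, so the next rule applies.
Among Baptiste and Beaumont, alphabetically by surname: Baptiste before Beaumont.
Among Andersen, Lund, Osei and Vance, by date of arrival in the capital (later first) (reversed rule for this group): Andersen and Lund (Sep 4, 2005) before Osei and Vance (Feb 11, 1998).
Andersen and Lund are each not a regional dean, so the next rule applies.
Among Andersen and Lund, alphabetically by surname: Andersen before Lund.
Osei and Vance are each not a regional dean, so the next rule applies.
Among Osei and Vance, alphabetically by surname: Osei before Vance.
So Beaumont takes precedence.

Beaumont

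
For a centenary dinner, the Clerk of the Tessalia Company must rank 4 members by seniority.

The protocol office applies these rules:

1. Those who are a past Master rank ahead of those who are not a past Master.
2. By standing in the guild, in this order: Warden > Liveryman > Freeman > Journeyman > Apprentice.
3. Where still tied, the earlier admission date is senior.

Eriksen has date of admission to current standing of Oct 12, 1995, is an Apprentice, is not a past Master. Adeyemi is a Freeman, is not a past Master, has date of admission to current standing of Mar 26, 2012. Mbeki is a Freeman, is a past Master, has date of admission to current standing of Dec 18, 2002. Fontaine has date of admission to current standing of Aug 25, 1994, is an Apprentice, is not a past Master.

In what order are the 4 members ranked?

By the first rule: Mbeki (a past Master); then Adeyemi, Fontaine and Eriksen (each not a past Master).
Among Adeyemi, Fontaine and Eriksen, by standing in the guild: Adeyemi (Freeman) before Fontaine and Eriksen (Apprentice).
Among Fontaine and Eriksen, by date of admission to current standing (earlier first): Fontaine (Aug 25, 1994) before Eriksen (Oct 12, 1995).
Full order: Mbeki, Adeyemi, Fontaine, Eriksen.

Mbeki, Adeyemi, Fontaine, Eriksen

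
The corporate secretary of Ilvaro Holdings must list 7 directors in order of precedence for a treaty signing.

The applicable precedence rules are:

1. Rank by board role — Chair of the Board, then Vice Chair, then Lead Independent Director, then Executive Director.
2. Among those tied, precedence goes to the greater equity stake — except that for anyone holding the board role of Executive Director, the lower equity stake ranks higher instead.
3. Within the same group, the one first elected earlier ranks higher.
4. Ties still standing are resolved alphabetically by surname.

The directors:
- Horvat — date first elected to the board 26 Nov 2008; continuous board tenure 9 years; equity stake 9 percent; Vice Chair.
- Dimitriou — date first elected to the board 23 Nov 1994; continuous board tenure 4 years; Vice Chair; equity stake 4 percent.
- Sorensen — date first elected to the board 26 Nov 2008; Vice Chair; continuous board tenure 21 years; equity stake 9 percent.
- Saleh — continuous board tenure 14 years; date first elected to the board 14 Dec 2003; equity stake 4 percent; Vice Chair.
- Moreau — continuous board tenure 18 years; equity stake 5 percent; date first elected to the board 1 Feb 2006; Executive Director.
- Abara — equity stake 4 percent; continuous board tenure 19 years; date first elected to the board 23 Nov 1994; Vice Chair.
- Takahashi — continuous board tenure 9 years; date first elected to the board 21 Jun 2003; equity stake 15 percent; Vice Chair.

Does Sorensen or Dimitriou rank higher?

By board role: Takahashi, Horvat, Sorensen, Abara, Dimitriou and Saleh (Vice Chair); then Moreau (Executive Director).
Among Takahashi, Horvat, Sorensen, Abara, Dimitriou and Saleh, by equity stake (higher first): Takahashi (15 percent) before Horvat and Sorensen (9 percent) before Abara, Dimitriou and Saleh (4 percent).
Horvat and Sorensen both have date first elected to the board 26 Nov 2008, so the next rule applies.
Among Horvat and Sorensen, alphabetically by surname: Horvat before Sorensen.
Among Abara, Dimitriou and Saleh, by date first elected to the board (earlier first): Abara and Dimitriou (23 Nov 1994) before Saleh (14 Dec 2003).
Among Abara and Dimitriou, alphabetically by surname: Abara before Dimitriou.
So Sorensen takes precedence.

Sorensen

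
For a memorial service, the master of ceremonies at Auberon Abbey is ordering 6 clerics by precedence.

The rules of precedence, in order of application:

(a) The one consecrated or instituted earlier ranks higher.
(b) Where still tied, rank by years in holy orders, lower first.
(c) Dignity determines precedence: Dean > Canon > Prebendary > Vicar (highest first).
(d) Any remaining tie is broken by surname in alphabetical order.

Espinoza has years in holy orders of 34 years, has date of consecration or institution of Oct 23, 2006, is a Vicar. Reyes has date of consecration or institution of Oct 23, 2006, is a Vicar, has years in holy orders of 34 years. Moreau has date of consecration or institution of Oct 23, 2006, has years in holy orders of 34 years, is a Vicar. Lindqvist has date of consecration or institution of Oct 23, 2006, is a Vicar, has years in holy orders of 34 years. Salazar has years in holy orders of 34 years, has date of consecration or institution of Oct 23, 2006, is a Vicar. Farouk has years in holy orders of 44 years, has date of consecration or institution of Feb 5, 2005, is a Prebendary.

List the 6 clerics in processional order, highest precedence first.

By date of consecration or institution (earlier first): Farouk (Feb 5, 2005); then Espinoza, Lindqvist, Moreau, Reyes and Salazar (each Oct 23, 2006).
Espinoza, Lindqvist, Moreau, Reyes and Salazar all have years in holy orders 34 years, so the next rule applies.
Espinoza, Lindqvist, Moreau, Reyes and Salazar are each Vicar, so the next rule applies.
Among Espinoza, Lindqvist, Moreau, Reyes and Salazar, alphabetically by surname: Espinoza before Lindqvist before Moreau before Reyes before Salazar.
Full order: Farouk, Espinoza, Lindqvist, Moreau, Reyes, Salazar.

Farouk, Espinoza, Lindqvist, Moreau, Reyes, Salazar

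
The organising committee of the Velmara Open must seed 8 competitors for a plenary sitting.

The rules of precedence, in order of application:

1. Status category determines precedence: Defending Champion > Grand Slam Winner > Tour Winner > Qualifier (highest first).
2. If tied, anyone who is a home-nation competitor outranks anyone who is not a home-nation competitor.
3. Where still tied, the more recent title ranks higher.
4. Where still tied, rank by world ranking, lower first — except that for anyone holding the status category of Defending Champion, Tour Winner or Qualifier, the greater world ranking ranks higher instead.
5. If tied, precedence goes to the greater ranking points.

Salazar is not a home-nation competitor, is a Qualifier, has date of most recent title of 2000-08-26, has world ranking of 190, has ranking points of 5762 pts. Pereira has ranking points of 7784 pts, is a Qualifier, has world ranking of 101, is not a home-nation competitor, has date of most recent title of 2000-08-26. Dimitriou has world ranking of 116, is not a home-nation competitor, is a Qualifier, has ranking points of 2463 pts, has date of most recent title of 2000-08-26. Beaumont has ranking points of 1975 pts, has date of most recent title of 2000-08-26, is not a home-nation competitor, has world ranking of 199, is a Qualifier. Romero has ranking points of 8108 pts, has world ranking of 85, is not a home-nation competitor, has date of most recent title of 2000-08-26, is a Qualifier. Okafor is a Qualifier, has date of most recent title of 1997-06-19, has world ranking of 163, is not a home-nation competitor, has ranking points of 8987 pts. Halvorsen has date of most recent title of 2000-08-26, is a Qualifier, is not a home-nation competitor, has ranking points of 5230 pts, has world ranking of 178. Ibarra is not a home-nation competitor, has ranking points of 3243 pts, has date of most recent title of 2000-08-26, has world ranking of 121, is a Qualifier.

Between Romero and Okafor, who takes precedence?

Romero

By status category: Beaumont, Salazar, Halvorsen, Ibarra, Dimitriou, Pereira, Romero and Okafor (Qualifier).
Beaumont, Salazar, Halvorsen, Ibarra, Dimitriou, Pereira, Romero and Okafor are each not a home-nation competitor, so the next rule applies.
Among Beaumont, Salazar, Halvorsen, Ibarra, Dimitriou, Pereira, Romero and Okafor, by date of most recent title (later first): Beaumont, Salazar, Halvorsen, Ibarra, Dimitriou, Pereira and Romero (2000-08-26) before Okafor (1997-06-19).
Among Beaumont, Salazar, Halvorsen, Ibarra, Dimitriou, Pereira and Romero, by world ranking (higher first) (reversed rule for this group): Beaumont (199) before Salazar (190) before Halvorsen (178) before Ibarra (121) before Dimitriou (116) before Pereira (101) before Romero (85).
So Romero takes precedence.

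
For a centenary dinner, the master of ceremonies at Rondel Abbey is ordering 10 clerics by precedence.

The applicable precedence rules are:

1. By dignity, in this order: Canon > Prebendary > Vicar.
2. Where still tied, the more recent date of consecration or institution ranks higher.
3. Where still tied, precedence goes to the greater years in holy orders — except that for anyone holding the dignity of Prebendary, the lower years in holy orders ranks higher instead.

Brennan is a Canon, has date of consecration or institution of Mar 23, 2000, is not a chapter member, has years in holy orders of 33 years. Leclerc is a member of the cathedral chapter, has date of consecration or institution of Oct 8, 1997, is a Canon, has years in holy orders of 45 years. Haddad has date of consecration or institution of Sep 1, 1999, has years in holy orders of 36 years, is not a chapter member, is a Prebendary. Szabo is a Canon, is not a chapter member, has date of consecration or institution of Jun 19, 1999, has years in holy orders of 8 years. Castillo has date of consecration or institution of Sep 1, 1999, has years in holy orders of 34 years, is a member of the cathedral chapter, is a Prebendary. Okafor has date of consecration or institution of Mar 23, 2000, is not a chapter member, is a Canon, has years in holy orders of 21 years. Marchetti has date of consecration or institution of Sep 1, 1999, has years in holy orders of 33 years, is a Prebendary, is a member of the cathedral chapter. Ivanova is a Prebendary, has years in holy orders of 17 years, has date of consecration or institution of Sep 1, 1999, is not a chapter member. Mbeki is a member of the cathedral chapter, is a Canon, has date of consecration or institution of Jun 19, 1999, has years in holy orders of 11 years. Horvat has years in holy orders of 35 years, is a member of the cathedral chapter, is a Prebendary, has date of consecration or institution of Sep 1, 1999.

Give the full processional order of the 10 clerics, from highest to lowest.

By dignity: Brennan, Okafor, Mbeki, Szabo and Leclerc (Canon); then Ivanova, Marchetti, Castillo, Horvat and Haddad (Prebendary).
Among Brennan, Okafor, Mbeki, Szabo and Leclerc, by date of consecration or institution (later first): Brennan and Okafor (Mar 23, 2000) before Mbeki and Szabo (Jun 19, 1999) before Leclerc (Oct 8, 1997).
Among Brennan and Okafor, by years in holy orders (higher first): Brennan (33 years) before Okafor (21 years).
Among Mbeki and Szabo, by years in holy orders (higher first): Mbeki (11 years) before Szabo (8 years).
Ivanova, Marchetti, Castillo, Horvat and Haddad all have date of consecration or institution Sep 1, 1999, so the next rule applies.
Among Ivanova, Marchetti, Castillo, Horvat and Haddad, by years in holy orders (lower first) (reversed rule for this group): Ivanova (17 years) before Marchetti (33 years) before Castillo (34 years) before Horvat (35 years) before Haddad (36 years).
Full order: Brennan, Okafor, Mbeki, Szabo, Leclerc, Ivanova, Marchetti, Castillo, Horvat, Haddad.

Brennan, Okafor, Mbeki, Szabo, Leclerc, Ivanova, Marchetti, Castillo, Horvat, Haddad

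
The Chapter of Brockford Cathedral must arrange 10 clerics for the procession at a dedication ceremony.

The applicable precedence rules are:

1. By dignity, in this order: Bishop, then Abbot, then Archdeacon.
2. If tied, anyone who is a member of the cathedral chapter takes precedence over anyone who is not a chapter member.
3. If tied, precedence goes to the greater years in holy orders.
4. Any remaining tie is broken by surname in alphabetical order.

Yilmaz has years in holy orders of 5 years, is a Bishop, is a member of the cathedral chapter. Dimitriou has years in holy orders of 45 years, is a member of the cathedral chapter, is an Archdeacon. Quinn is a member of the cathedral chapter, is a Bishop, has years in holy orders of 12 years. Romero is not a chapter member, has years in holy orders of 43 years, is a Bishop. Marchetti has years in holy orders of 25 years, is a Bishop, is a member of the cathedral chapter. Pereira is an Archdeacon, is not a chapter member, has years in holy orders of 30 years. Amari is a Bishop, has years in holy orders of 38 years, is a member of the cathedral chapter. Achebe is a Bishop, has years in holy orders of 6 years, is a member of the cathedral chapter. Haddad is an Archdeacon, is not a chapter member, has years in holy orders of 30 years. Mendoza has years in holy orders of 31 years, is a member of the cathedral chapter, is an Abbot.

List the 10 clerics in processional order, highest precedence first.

Amari, Marchetti, Quinn, Achebe, Yilmaz, Romero, Mendoza, Dimitriou, Haddad, Pereira

By dignity: Amari, Marchetti, Quinn, Achebe, Yilmaz and Romero (Bishop); then Mendoza (Abbot); then Dimitriou, Haddad and Pereira (Archdeacon).
Among Amari, Marchetti, Quinn, Achebe, Yilmaz and Romero, a member of the cathedral chapter before not a chapter member: Amari, Marchetti, Quinn, Achebe and Yilmaz (a member of the cathedral chapter) before Romero (not a chapter member).
Among Amari, Marchetti, Quinn, Achebe and Yilmaz, by years in holy orders (higher first): Amari (38 years) before Marchetti (25 years) before Quinn (12 years) before Achebe (6 years) before Yilmaz (5 years).
Among Dimitriou, Haddad and Pereira, a member of the cathedral chapter before not a chapter member: Dimitriou (a member of the cathedral chapter) before Haddad and Pereira (not a chapter member).
Haddad and Pereira both have years in holy orders 30 years, so the next rule applies.
Among Haddad and Pereira, alphabetically by surname: Haddad before Pereira.
Full order: Amari, Marchetti, Quinn, Achebe, Yilmaz, Romero, Mendoza, Dimitriou, Haddad, Pereira.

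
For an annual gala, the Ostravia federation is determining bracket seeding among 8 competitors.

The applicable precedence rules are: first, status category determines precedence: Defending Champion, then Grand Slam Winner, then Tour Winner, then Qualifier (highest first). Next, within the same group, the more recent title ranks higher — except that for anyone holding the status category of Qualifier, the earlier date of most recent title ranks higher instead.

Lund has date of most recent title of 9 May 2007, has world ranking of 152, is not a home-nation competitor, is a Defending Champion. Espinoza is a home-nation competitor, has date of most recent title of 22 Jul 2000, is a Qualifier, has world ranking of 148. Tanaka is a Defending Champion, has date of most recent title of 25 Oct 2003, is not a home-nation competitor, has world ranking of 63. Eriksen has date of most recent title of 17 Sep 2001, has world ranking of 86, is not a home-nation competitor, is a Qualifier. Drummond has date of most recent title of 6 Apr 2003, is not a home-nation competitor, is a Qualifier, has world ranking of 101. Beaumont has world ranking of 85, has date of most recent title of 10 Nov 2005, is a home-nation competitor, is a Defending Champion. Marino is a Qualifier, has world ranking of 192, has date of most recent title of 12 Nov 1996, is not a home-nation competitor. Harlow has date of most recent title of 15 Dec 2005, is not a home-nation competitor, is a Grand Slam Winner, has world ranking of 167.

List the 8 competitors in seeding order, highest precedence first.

By status category: Lund, Beaumont and Tanaka (Defending Champion); then Harlow (Grand Slam Winner); then Marino, Espinoza, Eriksen and Drummond (Qualifier).
Among Lund, Beaumont and Tanaka, by date of most recent title (later first): Lund (9 May 2007) before Beaumont (10 Nov 2005) before Tanaka (25 Oct 2003).
Among Marino, Espinoza, Eriksen and Drummond, by date of most recent title (earlier first) (reversed rule for this group): Marino (12 Nov 1996) before Espinoza (22 Jul 2000) before Eriksen (17 Sep 2001) before Drummond (6 Apr 2003).
Full order: Lund, Beaumont, Tanaka, Harlow, Marino, Espinoza, Eriksen, Drummond.

Lund, Beaumont, Tanaka, Harlow, Marino, Espinoza, Eriksen, Drummond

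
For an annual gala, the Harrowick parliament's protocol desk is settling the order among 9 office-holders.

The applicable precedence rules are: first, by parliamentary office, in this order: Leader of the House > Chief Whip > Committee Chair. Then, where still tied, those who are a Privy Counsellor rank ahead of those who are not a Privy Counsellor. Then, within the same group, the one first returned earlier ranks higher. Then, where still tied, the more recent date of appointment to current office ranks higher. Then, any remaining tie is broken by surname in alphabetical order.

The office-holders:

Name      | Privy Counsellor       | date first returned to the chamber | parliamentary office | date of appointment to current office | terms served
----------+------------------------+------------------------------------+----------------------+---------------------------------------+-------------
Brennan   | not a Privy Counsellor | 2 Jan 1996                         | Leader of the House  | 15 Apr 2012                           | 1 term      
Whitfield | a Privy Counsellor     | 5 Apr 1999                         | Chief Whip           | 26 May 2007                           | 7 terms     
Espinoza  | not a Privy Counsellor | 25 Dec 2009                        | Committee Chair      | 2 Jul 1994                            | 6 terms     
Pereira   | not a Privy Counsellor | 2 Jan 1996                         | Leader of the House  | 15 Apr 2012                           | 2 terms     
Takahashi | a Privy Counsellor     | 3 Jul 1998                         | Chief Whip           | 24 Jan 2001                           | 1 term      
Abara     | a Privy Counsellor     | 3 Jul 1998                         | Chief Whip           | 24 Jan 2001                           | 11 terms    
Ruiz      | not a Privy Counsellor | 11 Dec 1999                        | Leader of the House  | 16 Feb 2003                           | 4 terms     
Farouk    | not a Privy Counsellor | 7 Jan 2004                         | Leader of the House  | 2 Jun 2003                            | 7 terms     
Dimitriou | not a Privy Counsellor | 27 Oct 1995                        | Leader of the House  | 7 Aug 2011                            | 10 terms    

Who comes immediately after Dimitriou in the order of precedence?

Brennan

By parliamentary office: Dimitriou, Brennan, Pereira, Ruiz and Farouk (Leader of the House); then Abara, Takahashi and Whitfield (Chief Whip); then Espinoza (Committee Chair).
Dimitriou, Brennan, Pereira, Ruiz and Farouk are each not a Privy Counsellor, so the next rule applies.
Among Dimitriou, Brennan, Pereira, Ruiz and Farouk, by date first returned to the chamber (earlier first): Dimitriou (27 Oct 1995) before Brennan and Pereira (2 Jan 1996) before Ruiz (11 Dec 1999) before Farouk (7 Jan 2004).
Brennan and Pereira both have date of appointment to current office 15 Apr 2012, so the next rule applies.
Among Brennan and Pereira, alphabetically by surname: Brennan before Pereira.
Abara, Takahashi and Whitfield are each a Privy Counsellor, so the next rule applies.
Among Abara, Takahashi and Whitfield, by date first returned to the chamber (earlier first): Abara and Takahashi (3 Jul 1998) before Whitfield (5 Apr 1999).
Abara and Takahashi both have date of appointment to current office 24 Jan 2001, so the next rule applies.
Among Abara and Takahashi, alphabetically by surname: Abara before Takahashi.
Order: Dimitriou, Brennan, Pereira, Ruiz, Farouk, Abara, Takahashi, Whitfield, Espinoza.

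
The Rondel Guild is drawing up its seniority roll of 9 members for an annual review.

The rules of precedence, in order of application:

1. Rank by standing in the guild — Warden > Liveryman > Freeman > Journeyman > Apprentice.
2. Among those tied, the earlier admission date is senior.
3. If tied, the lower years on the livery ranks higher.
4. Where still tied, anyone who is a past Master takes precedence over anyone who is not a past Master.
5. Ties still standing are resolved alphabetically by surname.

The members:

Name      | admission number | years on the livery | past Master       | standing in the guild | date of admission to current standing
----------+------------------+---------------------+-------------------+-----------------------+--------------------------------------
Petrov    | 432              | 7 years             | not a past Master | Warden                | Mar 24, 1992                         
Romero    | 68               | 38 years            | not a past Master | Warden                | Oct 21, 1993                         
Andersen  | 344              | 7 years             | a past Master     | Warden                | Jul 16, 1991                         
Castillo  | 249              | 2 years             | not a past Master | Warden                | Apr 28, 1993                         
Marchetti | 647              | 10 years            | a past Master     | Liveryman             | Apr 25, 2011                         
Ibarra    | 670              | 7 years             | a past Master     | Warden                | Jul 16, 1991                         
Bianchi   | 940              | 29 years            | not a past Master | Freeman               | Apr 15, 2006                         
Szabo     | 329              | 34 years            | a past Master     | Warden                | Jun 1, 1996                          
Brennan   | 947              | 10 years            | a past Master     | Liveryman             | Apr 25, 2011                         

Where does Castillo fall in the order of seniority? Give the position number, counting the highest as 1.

By standing in the guild: Andersen, Ibarra, Petrov, Castillo, Romero and Szabo (Warden); then Brennan and Marchetti (Liveryman); then Bianchi (Freeman).
Among Andersen, Ibarra, Petrov, Castillo, Romero and Szabo, by date of admission to current standing (earlier first): Andersen and Ibarra (Jul 16, 1991) before Petrov (Mar 24, 1992) before Castillo (Apr 28, 1993) before Romero (Oct 21, 1993) before Szabo (Jun 1, 1996).
Andersen and Ibarra both have years on the livery 7 years, so the next rule applies.
Andersen and Ibarra are each a past Master, so the next rule applies.
Among Andersen and Ibarra, alphabetically by surname: Andersen before Ibarra.
Brennan and Marchetti both have date of admission to current standing Apr 25, 2011, so the next rule applies.
Brennan and Marchetti both have years on the livery 10 years, so the next rule applies.
Brennan and Marchetti are each a past Master, so the next rule applies.
Among Brennan and Marchetti, alphabetically by surname: Brennan before Marchetti.
Order: Andersen, Ibarra, Petrov, Castillo, Romero, Szabo, Brennan, Marchetti, Bianchi. So position 4.

4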